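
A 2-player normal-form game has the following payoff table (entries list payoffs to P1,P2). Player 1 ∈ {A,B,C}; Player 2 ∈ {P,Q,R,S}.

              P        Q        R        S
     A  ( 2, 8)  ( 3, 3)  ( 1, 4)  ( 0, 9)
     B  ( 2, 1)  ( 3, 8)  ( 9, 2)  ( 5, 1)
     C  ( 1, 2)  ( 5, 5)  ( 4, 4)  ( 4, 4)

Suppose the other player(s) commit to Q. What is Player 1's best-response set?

argmax u_1 = {C}

u_1(A vs Q) = 3
u_1(B vs Q) = 3
u_1(C vs Q) = 5
max payoff 5 at {C}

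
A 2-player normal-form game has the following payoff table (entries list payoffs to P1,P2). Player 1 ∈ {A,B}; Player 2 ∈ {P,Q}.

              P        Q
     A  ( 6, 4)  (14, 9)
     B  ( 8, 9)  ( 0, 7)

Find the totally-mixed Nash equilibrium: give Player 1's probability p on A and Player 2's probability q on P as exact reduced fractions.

P1 indiff ⇒ q·6+(1-q)·14 = q·8+(1-q)·0 ⇒ q(-2) = (1-q)(-14) ⇒ q = 7/8
P2 indiff ⇒ p·4+(1-p)·9 = p·9+(1-p)·7 ⇒ p(-5) = (1-p)(-2) ⇒ p = 2/7

P1 mixes 2/7 on A; P2 mixes 7/8 on P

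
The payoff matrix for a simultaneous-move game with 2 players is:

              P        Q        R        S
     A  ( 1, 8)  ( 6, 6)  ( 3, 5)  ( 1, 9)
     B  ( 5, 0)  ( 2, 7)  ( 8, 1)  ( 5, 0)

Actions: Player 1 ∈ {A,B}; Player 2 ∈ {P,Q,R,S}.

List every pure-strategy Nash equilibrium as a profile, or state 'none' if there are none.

(A,P): not NE [P1→B gives 5>1; P2→S gives 9>8]
(A,Q): not NE [P2→S gives 9>6]
(A,R): not NE [P1→B gives 8>3; P2→S gives 9>5]
(A,S): not NE [P1→B gives 5>1]
(B,P): not NE [P2→Q gives 7>0]
(B,Q): not NE [P1→A gives 6>2]
(B,R): not NE [P2→Q gives 7>1]
(B,S): not NE [P2→Q gives 7>0]

Equilibria: none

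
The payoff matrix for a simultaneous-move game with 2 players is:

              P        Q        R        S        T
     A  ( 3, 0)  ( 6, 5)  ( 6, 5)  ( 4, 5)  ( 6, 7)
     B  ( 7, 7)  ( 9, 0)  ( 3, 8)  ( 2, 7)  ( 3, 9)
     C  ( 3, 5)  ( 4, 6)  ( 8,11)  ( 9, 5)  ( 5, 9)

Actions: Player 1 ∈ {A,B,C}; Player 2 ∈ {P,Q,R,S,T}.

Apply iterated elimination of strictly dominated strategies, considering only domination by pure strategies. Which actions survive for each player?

P2 drop P (R beats it: A:5>0 B:8>7 C:11>5)
P2 drop Q (T beats it: A:7>5 B:9>0 C:9>6)
P1 drop B (A beats it: R:6>3 S:4>2 T:6>3)
P2 drop S (T beats it: A:7>5 C:9>5)
P1→{A,C} P2→{R,T}

IESDS → P1:{A,C} P2:{R,T}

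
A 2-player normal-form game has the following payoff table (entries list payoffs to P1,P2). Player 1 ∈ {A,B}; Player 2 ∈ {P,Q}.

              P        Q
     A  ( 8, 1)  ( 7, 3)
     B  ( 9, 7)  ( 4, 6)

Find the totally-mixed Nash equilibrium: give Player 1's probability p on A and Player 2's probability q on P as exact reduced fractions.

P1 indiff ⇒ q·8+(1-q)·7 = q·9+(1-q)·4 ⇒ q(-1) = (1-q)(-3) ⇒ q = 3/4
P2 indiff ⇒ p·1+(1-p)·7 = p·3+(1-p)·6 ⇒ p(-2) = (1-p)(-1) ⇒ p = 1/3

P1 mixes 1/3 on A; P2 mixes 3/4 on P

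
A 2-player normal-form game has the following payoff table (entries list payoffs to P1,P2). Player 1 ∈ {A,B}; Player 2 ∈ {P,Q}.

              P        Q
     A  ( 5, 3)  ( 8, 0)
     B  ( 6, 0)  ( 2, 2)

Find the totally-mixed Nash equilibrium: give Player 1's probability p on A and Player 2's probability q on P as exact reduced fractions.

P1 indiff ⇒ q·5+(1-q)·8 = q·6+(1-q)·2 ⇒ q(-1) = (1-q)(-6) ⇒ q = 6/7
P2 indiff ⇒ p·3+(1-p)·0 = p·0+(1-p)·2 ⇒ p(3) = (1-p)(2) ⇒ p = 2/5

(p,q) = (2/5, 6/7)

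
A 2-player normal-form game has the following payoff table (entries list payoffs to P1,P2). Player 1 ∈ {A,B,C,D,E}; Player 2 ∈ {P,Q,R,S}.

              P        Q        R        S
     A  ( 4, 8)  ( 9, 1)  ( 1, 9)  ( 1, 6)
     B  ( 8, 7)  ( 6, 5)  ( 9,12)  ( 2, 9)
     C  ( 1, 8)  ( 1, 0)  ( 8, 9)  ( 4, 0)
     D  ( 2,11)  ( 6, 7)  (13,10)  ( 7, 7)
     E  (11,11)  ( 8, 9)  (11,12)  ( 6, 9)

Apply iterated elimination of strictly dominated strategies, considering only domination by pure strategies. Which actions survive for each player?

Survivors P1:{D,E} P2:{P,R}

P1 drop B (E beats it: P:11>8 Q:8>6 R:11>9 S:6>2)
P1 drop C (D beats it: P:2>1 Q:6>1 R:13>8 S:7>4)
P2 drop Q (P beats it: A:8>1 D:11>7 E:11>9)
P1 drop A (E beats it: P:11>4 R:11>1 S:6>1)
P2 drop S (P beats it: D:11>7 E:11>9)
P1→{D,E} P2→{P,R}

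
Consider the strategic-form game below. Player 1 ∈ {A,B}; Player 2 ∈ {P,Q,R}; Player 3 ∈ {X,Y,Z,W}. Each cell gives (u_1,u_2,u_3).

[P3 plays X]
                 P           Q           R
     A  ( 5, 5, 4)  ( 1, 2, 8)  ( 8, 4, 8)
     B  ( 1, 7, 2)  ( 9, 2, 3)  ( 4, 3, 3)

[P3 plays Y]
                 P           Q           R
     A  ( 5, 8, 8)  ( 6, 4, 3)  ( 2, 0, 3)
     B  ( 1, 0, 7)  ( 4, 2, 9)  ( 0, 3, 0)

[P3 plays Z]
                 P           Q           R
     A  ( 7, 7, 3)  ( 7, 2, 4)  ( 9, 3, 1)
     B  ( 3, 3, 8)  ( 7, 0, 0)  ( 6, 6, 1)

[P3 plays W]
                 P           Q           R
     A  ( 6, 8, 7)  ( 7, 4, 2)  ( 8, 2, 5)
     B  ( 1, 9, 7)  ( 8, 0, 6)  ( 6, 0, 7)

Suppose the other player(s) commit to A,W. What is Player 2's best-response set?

BR_2 = {P}

u_2(P vs A,W) = 8
u_2(Q vs A,W) = 4
u_2(R vs A,W) = 2
max payoff 8 at {P}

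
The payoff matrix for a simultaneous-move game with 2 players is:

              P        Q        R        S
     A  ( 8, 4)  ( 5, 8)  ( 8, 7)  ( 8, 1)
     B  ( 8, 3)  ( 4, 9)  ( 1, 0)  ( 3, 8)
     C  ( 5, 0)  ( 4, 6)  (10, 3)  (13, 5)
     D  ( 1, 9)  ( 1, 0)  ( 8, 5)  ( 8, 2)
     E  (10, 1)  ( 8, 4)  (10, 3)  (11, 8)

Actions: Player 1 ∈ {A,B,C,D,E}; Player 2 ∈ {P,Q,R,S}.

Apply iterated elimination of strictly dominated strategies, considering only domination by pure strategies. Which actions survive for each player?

IESDS → P1:{C,E} P2:{Q,S}

P1 drop A (E beats it: P:10>8 Q:8>5 R:10>8 S:11>8)
P1 drop B (E beats it: P:10>8 Q:8>4 R:10>1 S:11>3)
P1 drop D (C beats it: P:5>1 Q:4>1 R:10>8 S:13>8)
P2 drop P (Q beats it: C:6>0 E:4>1)
P2 drop R (Q beats it: C:6>3 E:4>3)
P1→{C,E} P2→{Q,S}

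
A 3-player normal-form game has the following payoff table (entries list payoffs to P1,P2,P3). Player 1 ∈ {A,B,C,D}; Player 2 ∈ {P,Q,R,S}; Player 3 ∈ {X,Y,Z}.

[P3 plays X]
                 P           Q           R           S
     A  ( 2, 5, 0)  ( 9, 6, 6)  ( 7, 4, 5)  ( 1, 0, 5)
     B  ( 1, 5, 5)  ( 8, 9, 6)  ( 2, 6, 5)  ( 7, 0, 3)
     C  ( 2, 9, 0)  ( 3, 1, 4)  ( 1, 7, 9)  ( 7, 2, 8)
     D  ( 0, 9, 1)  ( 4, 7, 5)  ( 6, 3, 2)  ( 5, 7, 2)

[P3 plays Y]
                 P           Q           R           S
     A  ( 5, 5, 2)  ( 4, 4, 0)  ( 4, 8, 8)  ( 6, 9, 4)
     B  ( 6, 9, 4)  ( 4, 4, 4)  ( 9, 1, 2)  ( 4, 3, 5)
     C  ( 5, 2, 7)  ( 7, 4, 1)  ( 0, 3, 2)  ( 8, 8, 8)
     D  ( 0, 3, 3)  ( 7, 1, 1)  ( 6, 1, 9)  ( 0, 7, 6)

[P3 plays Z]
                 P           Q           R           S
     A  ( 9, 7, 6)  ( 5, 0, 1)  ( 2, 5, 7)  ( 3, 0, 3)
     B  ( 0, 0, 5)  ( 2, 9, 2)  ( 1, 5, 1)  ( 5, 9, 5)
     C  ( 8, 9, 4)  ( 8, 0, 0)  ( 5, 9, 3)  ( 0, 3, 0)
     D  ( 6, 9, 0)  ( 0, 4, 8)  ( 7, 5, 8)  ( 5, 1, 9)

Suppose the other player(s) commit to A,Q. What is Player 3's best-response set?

argmax u_3 = {X}

u_3(X vs A,Q) = 6
u_3(Y vs A,Q) = 0
u_3(Z vs A,Q) = 1
max payoff 6 at {X}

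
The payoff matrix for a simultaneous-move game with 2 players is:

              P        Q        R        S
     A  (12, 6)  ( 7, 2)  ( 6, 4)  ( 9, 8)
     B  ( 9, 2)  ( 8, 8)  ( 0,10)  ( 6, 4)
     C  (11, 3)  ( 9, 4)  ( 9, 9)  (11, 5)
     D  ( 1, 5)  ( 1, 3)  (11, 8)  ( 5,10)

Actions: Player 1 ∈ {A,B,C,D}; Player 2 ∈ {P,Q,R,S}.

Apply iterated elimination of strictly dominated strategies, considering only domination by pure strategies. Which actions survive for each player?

Survivors P1:{C,D} P2:{R,S}

P1 drop B (C beats it: P:11>9 Q:9>8 R:9>0 S:11>6)
P2 drop P (S beats it: A:8>6 C:5>3 D:10>5)
P1 drop A (C beats it: Q:9>7 R:9>6 S:11>9)
P2 drop Q (R beats it: C:9>4 D:8>3)
P1→{C,D} P2→{R,S}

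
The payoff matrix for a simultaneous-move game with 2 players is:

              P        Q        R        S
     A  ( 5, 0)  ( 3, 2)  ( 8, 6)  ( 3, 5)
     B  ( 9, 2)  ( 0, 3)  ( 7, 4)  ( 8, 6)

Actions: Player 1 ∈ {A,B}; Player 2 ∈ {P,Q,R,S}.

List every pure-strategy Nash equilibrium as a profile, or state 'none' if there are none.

(A,P): not NE [P1→B gives 9>5; P2→R gives 6>0]
(A,Q): not NE [P2→R gives 6>2]
(A,R): NE
(A,S): not NE [P1→B gives 8>3; P2→R gives 6>5]
(B,P): not NE [P2→S gives 6>2]
(B,Q): not NE [P1→A gives 3>0; P2→S gives 6>3]
(B,R): not NE [P1→A gives 8>7; P2→S gives 6>4]
(B,S): NE

PSNE = {(A,R), (B,S)}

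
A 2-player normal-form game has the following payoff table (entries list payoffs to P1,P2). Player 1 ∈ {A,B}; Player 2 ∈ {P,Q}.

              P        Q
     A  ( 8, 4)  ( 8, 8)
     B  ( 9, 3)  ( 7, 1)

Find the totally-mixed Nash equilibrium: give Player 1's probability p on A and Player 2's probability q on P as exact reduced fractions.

P1 indiff ⇒ q·8+(1-q)·8 = q·9+(1-q)·7 ⇒ q(-1) = (1-q)(-1) ⇒ q = 1/2
P2 indiff ⇒ p·4+(1-p)·3 = p·8+(1-p)·1 ⇒ p(-4) = (1-p)(-2) ⇒ p = 1/3

p=1/3, q=1/2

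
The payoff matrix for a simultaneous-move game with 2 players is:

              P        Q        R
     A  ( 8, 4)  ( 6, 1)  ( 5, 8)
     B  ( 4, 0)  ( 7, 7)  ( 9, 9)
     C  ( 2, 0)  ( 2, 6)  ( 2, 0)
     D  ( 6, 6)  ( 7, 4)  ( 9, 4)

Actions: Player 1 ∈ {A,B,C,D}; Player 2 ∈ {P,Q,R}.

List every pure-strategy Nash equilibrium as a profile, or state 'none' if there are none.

NE set: (B,R)

(A,P): not NE [P2→R gives 8>4]
(A,Q): not NE [P1→D gives 7>6; P2→R gives 8>1]
(A,R): not NE [P1→D gives 9>5]
(B,P): not NE [P1→A gives 8>4; P2→R gives 9>0]
(B,Q): not NE [P2→R gives 9>7]
(B,R): NE
(C,P): not NE [P1→A gives 8>2; P2→Q gives 6>0]
(C,Q): not NE [P1→D gives 7>2]
(C,R): not NE [P1→D gives 9>2; P2→Q gives 6>0]
(D,P): not NE [P1→A gives 8>6]
(D,Q): not NE [P2→P gives 6>4]
(D,R): not NE [P2→P gives 6>4]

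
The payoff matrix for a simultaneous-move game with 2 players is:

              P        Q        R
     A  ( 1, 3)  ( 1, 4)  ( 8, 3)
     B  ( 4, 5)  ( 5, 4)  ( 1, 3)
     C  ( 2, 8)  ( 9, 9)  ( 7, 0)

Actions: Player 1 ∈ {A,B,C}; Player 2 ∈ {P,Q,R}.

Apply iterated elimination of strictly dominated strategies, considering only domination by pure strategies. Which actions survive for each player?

Remaining: P1:{B,C} P2:{P,Q}

P2 drop R (Q beats it: A:4>3 B:4>3 C:9>0)
P1 drop A (B beats it: P:4>1 Q:5>1)
P1→{B,C} P2→{P,Q}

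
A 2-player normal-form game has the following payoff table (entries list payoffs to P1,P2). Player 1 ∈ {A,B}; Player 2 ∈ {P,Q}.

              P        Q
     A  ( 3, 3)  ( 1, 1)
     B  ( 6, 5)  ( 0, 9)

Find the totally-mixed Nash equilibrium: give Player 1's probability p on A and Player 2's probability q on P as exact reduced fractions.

P1 mixes 2/3 on A; P2 mixes 1/4 on P

P1 indiff ⇒ q·3+(1-q)·1 = q·6+(1-q)·0 ⇒ q(-3) = (1-q)(-1) ⇒ q = 1/4
P2 indiff ⇒ p·3+(1-p)·5 = p·1+(1-p)·9 ⇒ p(2) = (1-p)(4) ⇒ p = 2/3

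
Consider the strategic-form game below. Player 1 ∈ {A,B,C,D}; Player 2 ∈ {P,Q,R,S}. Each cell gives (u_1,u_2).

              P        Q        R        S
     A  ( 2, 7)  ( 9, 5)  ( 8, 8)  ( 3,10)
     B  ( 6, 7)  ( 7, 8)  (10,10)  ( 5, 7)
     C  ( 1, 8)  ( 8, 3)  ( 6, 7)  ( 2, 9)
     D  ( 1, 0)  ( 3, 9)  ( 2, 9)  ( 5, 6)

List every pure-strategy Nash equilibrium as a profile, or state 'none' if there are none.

Nash profiles: (B,R)

(A,P): not NE [P1→B gives 6>2; P2→S gives 10>7]
(A,Q): not NE [P2→S gives 10>5]
(A,R): not NE [P1→B gives 10>8; P2→S gives 10>8]
(A,S): not NE [P1→D gives 5>3]
(B,P): not NE [P2→R gives 10>7]
(B,Q): not NE [P1→A gives 9>7; P2→R gives 10>8]
(B,R): NE
(B,S): not NE [P2→R gives 10>7]
(C,P): not NE [P1→B gives 6>1; P2→S gives 9>8]
(C,Q): not NE [P1→A gives 9>8; P2→S gives 9>3]
(C,R): not NE [P1→B gives 10>6; P2→S gives 9>7]
(C,S): not NE [P1→D gives 5>2]
(D,P): not NE [P1→B gives 6>1; P2→R gives 9>0]
(D,Q): not NE [P1→A gives 9>3]
(D,R): not NE [P1→B gives 10>2]
(D,S): not NE [P2→R gives 9>6]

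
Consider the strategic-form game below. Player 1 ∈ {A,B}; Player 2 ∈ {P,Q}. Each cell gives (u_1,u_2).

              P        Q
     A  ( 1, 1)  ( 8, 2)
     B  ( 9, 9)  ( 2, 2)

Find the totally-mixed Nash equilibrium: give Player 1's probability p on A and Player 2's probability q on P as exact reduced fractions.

P1 indiff ⇒ q·1+(1-q)·8 = q·9+(1-q)·2 ⇒ q(-8) = (1-q)(-6) ⇒ q = 3/7
P2 indiff ⇒ p·1+(1-p)·9 = p·2+(1-p)·2 ⇒ p(-1) = (1-p)(-7) ⇒ p = 7/8

(p,q) = (7/8, 3/7)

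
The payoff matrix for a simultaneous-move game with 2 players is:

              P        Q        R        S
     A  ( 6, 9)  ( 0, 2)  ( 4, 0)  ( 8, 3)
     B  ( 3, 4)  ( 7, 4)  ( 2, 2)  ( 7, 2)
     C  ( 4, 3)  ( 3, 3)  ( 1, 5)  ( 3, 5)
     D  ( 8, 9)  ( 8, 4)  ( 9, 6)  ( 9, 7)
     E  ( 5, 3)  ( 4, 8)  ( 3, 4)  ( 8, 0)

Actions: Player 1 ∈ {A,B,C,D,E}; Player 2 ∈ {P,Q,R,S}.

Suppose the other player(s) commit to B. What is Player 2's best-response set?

argmax u_2 = {P,Q}

u_2(P vs B) = 4
u_2(Q vs B) = 4
u_2(R vs B) = 2
u_2(S vs B) = 2
max payoff 4 at {P,Q}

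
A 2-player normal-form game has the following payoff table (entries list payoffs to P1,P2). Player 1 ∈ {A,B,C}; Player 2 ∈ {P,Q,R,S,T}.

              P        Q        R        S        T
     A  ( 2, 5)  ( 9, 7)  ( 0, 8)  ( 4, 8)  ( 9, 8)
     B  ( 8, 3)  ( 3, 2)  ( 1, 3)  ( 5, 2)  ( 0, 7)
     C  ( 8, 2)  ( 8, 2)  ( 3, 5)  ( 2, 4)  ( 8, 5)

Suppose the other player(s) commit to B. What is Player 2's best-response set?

u_2(P vs B) = 3
u_2(Q vs B) = 2
u_2(R vs B) = 3
u_2(S vs B) = 2
u_2(T vs B) = 7
max payoff 7 at {T}

P2 best: {T}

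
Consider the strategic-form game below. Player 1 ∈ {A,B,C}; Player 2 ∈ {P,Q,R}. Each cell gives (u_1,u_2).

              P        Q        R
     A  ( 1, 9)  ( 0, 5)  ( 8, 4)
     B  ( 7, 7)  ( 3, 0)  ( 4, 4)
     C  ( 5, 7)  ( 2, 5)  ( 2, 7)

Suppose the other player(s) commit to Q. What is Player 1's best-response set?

u_1(A vs Q) = 0
u_1(B vs Q) = 3
u_1(C vs Q) = 2
max payoff 3 at {B}

argmax u_1 = {B}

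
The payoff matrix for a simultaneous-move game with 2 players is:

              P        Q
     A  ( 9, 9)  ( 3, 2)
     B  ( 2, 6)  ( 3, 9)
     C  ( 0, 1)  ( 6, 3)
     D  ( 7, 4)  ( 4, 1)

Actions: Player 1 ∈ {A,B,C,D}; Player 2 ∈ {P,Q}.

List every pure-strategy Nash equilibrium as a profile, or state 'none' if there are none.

NE set: (A,P), (C,Q)

(A,P): NE
(A,Q): not NE [P1→C gives 6>3; P2→P gives 9>2]
(B,P): not NE [P1→A gives 9>2; P2→Q gives 9>6]
(B,Q): not NE [P1→C gives 6>3]
(C,P): not NE [P1→A gives 9>0; P2→Q gives 3>1]
(C,Q): NE
(D,P): not NE [P1→A gives 9>7]
(D,Q): not NE [P1→C gives 6>4; P2→P gives 4>1]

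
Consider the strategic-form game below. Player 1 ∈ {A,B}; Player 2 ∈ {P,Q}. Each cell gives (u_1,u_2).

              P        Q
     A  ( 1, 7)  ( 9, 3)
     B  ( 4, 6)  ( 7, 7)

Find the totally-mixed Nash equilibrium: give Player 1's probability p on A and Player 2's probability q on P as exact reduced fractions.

P1 indiff ⇒ q·1+(1-q)·9 = q·4+(1-q)·7 ⇒ q(-3) = (1-q)(-2) ⇒ q = 2/5
P2 indiff ⇒ p·7+(1-p)·6 = p·3+(1-p)·7 ⇒ p(4) = (1-p)(1) ⇒ p = 1/5

p=1/5, q=2/5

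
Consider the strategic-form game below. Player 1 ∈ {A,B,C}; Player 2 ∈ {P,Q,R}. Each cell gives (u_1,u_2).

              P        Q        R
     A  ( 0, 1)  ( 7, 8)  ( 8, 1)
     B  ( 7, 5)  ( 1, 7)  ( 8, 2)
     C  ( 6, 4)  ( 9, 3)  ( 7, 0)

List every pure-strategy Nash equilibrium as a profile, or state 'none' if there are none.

PSNE: ∅

(A,P): not NE [P1→B gives 7>0; P2→Q gives 8>1]
(A,Q): not NE [P1→C gives 9>7]
(A,R): not NE [P2→Q gives 8>1]
(B,P): not NE [P2→Q gives 7>5]
(B,Q): not NE [P1→C gives 9>1]
(B,R): not NE [P2→Q gives 7>2]
(C,P): not NE [P1→B gives 7>6]
(C,Q): not NE [P2→P gives 4>3]
(C,R): not NE [P1→B gives 8>7; P2→P gives 4>0]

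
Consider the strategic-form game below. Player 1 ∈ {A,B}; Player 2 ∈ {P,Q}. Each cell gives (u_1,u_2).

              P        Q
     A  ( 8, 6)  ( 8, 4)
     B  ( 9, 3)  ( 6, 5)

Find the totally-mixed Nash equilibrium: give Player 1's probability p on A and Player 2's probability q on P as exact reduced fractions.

(p,q) = (1/2, 2/3)

P1 indiff ⇒ q·8+(1-q)·8 = q·9+(1-q)·6 ⇒ q(-1) = (1-q)(-2) ⇒ q = 2/3
P2 indiff ⇒ p·6+(1-p)·3 = p·4+(1-p)·5 ⇒ p(2) = (1-p)(2) ⇒ p = 1/2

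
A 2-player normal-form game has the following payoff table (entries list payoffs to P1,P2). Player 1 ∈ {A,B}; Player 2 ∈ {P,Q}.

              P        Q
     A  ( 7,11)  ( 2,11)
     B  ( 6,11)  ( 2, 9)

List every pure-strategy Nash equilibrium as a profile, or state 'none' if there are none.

NE set: (A,P), (A,Q)

(A,P): NE
(A,Q): NE
(B,P): not NE [P1→A gives 7>6]
(B,Q): not NE [P2→P gives 11>9]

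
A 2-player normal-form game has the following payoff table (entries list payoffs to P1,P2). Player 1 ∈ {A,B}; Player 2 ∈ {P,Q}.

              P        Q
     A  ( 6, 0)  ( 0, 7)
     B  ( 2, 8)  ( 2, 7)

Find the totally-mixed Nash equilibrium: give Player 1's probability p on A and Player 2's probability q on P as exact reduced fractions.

P1 indiff ⇒ q·6+(1-q)·0 = q·2+(1-q)·2 ⇒ q(4) = (1-q)(2) ⇒ q = 1/3
P2 indiff ⇒ p·0+(1-p)·8 = p·7+(1-p)·7 ⇒ p(-7) = (1-p)(-1) ⇒ p = 1/8

P1 mixes 1/8 on A; P2 mixes 1/3 on P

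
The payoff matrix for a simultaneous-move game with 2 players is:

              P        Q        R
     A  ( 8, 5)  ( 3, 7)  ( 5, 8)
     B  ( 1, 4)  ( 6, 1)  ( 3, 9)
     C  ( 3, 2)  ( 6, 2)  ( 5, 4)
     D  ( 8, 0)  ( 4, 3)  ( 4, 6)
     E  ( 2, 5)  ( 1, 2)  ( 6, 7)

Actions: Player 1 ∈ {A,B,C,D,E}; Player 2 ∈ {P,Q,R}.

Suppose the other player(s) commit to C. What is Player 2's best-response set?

u_2(P vs C) = 2
u_2(Q vs C) = 2
u_2(R vs C) = 4
max payoff 4 at {R}

argmax u_2 = {R}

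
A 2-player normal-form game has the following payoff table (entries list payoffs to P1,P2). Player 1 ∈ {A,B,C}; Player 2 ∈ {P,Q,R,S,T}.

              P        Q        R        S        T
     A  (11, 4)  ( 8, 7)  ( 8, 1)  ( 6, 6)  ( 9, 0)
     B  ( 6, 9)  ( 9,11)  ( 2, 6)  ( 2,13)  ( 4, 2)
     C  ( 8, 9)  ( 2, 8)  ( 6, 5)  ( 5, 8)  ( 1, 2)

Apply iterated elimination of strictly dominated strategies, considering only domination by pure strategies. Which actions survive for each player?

P1 drop C (A beats it: P:11>8 Q:8>2 R:8>6 S:6>5 T:9>1)
P2 drop P (Q beats it: A:7>4 B:11>9)
P2 drop R (Q beats it: A:7>1 B:11>6)
P2 drop T (Q beats it: A:7>0 B:11>2)
P1→{A,B} P2→{Q,S}

Remaining: P1:{A,B} P2:{Q,S}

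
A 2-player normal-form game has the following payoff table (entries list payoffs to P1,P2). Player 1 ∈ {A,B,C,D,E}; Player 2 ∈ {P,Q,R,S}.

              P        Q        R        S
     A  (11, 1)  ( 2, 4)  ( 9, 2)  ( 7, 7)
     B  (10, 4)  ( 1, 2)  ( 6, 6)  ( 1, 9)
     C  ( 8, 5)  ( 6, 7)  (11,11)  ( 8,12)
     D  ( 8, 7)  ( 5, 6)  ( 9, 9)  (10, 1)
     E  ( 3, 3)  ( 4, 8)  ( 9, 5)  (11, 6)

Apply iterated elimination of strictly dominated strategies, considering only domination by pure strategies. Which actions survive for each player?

Survivors P1:{C,D,E} P2:{Q,R,S}

P1 drop B (A beats it: P:11>10 Q:2>1 R:9>6 S:7>1)
P2 drop P (R beats it: A:2>1 C:11>5 D:9>7 E:5>3)
P1 drop A (C beats it: Q:6>2 R:11>9 S:8>7)
P1→{C,D,E} P2→{Q,R,S}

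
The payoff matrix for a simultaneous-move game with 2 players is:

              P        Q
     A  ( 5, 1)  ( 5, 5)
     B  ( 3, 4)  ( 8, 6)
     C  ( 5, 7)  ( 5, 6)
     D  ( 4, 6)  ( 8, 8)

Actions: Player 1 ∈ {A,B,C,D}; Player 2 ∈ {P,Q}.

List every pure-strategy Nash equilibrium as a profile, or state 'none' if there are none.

(A,P): not NE [P2→Q gives 5>1]
(A,Q): not NE [P1→D gives 8>5]
(B,P): not NE [P1→C gives 5>3; P2→Q gives 6>4]
(B,Q): NE
(C,P): NE
(C,Q): not NE [P1→D gives 8>5; P2→P gives 7>6]
(D,P): not NE [P1→C gives 5>4; P2→Q gives 8>6]
(D,Q): NE

PSNE = {(B,Q), (C,P), (D,Q)}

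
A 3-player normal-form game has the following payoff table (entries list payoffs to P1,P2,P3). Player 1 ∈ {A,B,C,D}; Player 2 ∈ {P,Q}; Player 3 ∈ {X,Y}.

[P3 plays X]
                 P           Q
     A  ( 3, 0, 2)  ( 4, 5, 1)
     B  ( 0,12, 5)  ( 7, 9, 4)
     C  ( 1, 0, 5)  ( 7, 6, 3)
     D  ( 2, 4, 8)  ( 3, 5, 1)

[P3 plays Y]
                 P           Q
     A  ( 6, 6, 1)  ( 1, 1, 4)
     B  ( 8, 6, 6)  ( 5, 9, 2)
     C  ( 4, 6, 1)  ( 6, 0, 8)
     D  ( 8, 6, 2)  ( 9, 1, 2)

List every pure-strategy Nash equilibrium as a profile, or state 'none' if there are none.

(A,P,X): not NE [P2→Q gives 5>0]
(A,P,Y): not NE [P1→D gives 8>6; P3→X gives 2>1]
(A,Q,X): not NE [P1→C gives 7>4; P3→Y gives 4>1]
(A,Q,Y): not NE [P1→D gives 9>1; P2→P gives 6>1]
(B,P,X): not NE [P1→A gives 3>0; P3→Y gives 6>5]
(B,P,Y): not NE [P2→Q gives 9>6]
(B,Q,X): not NE [P2→P gives 12>9]
(B,Q,Y): not NE [P1→D gives 9>5; P3→X gives 4>2]
(C,P,X): not NE [P1→A gives 3>1; P2→Q gives 6>0]
(C,P,Y): not NE [P1→D gives 8>4; P3→X gives 5>1]
(C,Q,X): not NE [P3→Y gives 8>3]
(C,Q,Y): not NE [P1→D gives 9>6; P2→P gives 6>0]
(D,P,X): not NE [P1→A gives 3>2; P2→Q gives 5>4]
(D,P,Y): not NE [P3→X gives 8>2]
(D,Q,X): not NE [P1→C gives 7>3; P3→Y gives 2>1]
(D,Q,Y): not NE [P2→P gives 6>1]

PSNE: ∅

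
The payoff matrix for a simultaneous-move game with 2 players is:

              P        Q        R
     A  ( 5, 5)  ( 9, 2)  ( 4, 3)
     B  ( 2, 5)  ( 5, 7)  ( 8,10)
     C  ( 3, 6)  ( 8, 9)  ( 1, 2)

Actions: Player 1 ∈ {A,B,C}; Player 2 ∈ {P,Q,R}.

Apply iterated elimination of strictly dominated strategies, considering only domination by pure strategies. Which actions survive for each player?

P1 drop C (A beats it: P:5>3 Q:9>8 R:4>1)
P2 drop Q (R beats it: A:3>2 B:10>7)
P1→{A,B} P2→{P,R}

Survivors P1:{A,B} P2:{P,R}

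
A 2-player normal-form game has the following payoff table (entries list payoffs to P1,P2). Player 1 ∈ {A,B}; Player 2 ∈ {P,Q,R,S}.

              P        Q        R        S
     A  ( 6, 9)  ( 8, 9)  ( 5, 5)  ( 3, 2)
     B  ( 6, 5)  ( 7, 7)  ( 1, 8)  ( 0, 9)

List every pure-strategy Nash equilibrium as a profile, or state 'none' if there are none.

(A,P): NE
(A,Q): NE
(A,R): not NE [P2→Q gives 9>5]
(A,S): not NE [P2→Q gives 9>2]
(B,P): not NE [P2→S gives 9>5]
(B,Q): not NE [P1→A gives 8>7; P2→S gives 9>7]
(B,R): not NE [P1→A gives 5>1; P2→S gives 9>8]
(B,S): not NE [P1→A gives 3>0]

NE set: (A,P), (A,Q)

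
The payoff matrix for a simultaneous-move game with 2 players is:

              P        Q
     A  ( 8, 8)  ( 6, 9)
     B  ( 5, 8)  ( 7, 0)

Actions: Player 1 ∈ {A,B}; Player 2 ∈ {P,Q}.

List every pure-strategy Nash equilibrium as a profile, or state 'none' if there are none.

(A,P): not NE [P2→Q gives 9>8]
(A,Q): not NE [P1→B gives 7>6]
(B,P): not NE [P1→A gives 8>5]
(B,Q): not NE [P2→P gives 8>0]

PSNE: ∅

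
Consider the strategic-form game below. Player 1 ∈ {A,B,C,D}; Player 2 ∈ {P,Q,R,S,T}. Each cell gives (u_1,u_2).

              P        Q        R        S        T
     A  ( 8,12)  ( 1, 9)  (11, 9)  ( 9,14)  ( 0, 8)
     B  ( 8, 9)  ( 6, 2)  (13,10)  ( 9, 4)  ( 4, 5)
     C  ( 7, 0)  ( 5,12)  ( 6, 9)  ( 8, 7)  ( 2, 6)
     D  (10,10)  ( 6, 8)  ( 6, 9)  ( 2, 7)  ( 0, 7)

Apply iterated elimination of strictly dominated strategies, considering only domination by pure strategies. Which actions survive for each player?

IESDS → P1:{A,B,D} P2:{P,R,S}

P1 drop C (B beats it: P:8>7 Q:6>5 R:13>6 S:9>8 T:4>2)
P2 drop Q (P beats it: A:12>9 B:9>2 D:10>8)
P2 drop T (P beats it: A:12>8 B:9>5 D:10>7)
P1→{A,B,D} P2→{P,R,S}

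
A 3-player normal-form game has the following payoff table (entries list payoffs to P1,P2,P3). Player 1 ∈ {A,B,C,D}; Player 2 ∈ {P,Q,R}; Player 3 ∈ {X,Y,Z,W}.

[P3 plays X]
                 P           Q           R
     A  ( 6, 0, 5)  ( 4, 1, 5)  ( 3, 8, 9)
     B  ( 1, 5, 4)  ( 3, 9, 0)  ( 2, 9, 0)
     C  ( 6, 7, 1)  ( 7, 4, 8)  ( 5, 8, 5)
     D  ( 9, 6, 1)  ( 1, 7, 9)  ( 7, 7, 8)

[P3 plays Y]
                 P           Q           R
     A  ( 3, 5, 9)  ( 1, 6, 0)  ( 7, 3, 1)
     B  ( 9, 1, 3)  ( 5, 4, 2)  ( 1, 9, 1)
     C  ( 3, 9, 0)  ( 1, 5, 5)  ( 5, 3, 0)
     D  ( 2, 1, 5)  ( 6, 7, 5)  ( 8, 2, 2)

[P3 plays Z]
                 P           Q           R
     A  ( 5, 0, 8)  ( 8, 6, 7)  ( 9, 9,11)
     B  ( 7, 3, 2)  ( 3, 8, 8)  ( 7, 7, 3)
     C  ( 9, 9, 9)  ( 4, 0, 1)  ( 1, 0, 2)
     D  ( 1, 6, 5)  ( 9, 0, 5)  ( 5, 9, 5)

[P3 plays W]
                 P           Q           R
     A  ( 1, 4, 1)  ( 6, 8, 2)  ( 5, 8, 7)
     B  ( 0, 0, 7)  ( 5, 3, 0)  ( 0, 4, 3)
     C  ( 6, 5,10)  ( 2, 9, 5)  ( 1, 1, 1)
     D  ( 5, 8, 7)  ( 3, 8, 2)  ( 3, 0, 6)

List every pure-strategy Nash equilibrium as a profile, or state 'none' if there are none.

PSNE = {(A,R,Z), (D,R,X)}

(A,P,X): not NE [P1→D gives 9>6; P2→R gives 8>0; P3→Y gives 9>5]
(A,P,Y): not NE [P1→B gives 9>3; P2→Q gives 6>5]
(A,P,Z): not NE [P1→C gives 9>5; P2→R gives 9>0; P3→Y gives 9>8]
(A,P,W): not NE [P1→C gives 6>1; P2→R gives 8>4; P3→Y gives 9>1]
(A,Q,X): not NE [P1→C gives 7>4; P2→R gives 8>1; P3→Z gives 7>5]
(A,Q,Y): not NE [P1→D gives 6>1; P3→Z gives 7>0]
(A,Q,Z): not NE [P1→D gives 9>8; P2→R gives 9>6]
(A,Q,W): not NE [P3→Z gives 7>2]
(A,R,X): not NE [P1→D gives 7>3; P3→Z gives 11>9]
(A,R,Y): not NE [P1→D gives 8>7; P2→Q gives 6>3; P3→Z gives 11>1]
(A,R,Z): NE
(A,R,W): not NE [P3→Z gives 11>7]
(B,P,X): not NE [P1→D gives 9>1; P2→R gives 9>5; P3→W gives 7>4]
(B,P,Y): not NE [P2→R gives 9>1; P3→W gives 7>3]
(B,P,Z): not NE [P1→C gives 9>7; P2→Q gives 8>3; P3→W gives 7>2]
(B,P,W): not NE [P1→C gives 6>0; P2→R gives 4>0]
(B,Q,X): not NE [P1→C gives 7>3; P3→Z gives 8>0]
(B,Q,Y): not NE [P1→D gives 6>5; P2→R gives 9>4; P3→Z gives 8>2]
(B,Q,Z): not NE [P1→D gives 9>3]
(B,Q,W): not NE [P1→A gives 6>5; P2→R gives 4>3; P3→Z gives 8>0]
(B,R,X): not NE [P1→D gives 7>2; P3→W gives 3>0]
(B,R,Y): not NE [P1→D gives 8>1; P3→W gives 3>1]
(B,R,Z): not NE [P1→A gives 9>7; P2→Q gives 8>7]
(B,R,W): not NE [P1→A gives 5>0]
(C,P,X): not NE [P1→D gives 9>6; P2→R gives 8>7; P3→W gives 10>1]
(C,P,Y): not NE [P1→B gives 9>3; P3→W gives 10>0]
(C,P,Z): not NE [P3→W gives 10>9]
(C,P,W): not NE [P2→Q gives 9>5]
(C,Q,X): not NE [P2→R gives 8>4]
(C,Q,Y): not NE [P1→D gives 6>1; P2→P gives 9>5; P3→X gives 8>5]
(C,Q,Z): not NE [P1→D gives 9>4; P2→P gives 9>0; P3→X gives 8>1]
(C,Q,W): not NE [P1→A gives 6>2; P3→X gives 8>5]
(C,R,X): not NE [P1→D gives 7>5]
(C,R,Y): not NE [P1→D gives 8>5; P2→P gives 9>3; P3→X gives 5>0]
(C,R,Z): not NE [P1→A gives 9>1; P2→P gives 9>0; P3→X gives 5>2]
(C,R,W): not NE [P1→A gives 5>1; P2→Q gives 9>1; P3→X gives 5>1]
(D,P,X): not NE [P2→R gives 7>6; P3→W gives 7>1]
(D,P,Y): not NE [P1→B gives 9>2; P2→Q gives 7>1; P3→W gives 7>5]
(D,P,Z): not NE [P1→C gives 9>1; P2→R gives 9>6; P3→W gives 7>5]
(D,P,W): not NE [P1→C gives 6>5]
(D,Q,X): not NE [P1→C gives 7>1]
(D,Q,Y): not NE [P3→X gives 9>5]
(D,Q,Z): not NE [P2→R gives 9>0; P3→X gives 9>5]
(D,Q,W): not NE [P1→A gives 6>3; P3→X gives 9>2]
(D,R,X): NE
(D,R,Y): not NE [P2→Q gives 7>2; P3→X gives 8>2]
(D,R,Z): not NE [P1→A gives 9>5; P3→X gives 8>5]
(D,R,W): not NE [P1→A gives 5>3; P2→Q gives 8>0; P3→X gives 8>6]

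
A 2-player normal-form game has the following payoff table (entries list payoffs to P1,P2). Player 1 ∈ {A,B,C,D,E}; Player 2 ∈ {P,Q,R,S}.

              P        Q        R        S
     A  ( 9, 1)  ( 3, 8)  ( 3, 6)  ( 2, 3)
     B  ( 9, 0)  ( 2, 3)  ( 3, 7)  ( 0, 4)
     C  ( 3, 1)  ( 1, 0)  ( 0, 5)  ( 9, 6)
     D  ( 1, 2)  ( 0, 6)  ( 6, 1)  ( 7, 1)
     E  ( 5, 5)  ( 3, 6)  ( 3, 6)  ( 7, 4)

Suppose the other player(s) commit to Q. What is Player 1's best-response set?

P1 best: {A,E}

u_1(A vs Q) = 3
u_1(B vs Q) = 2
u_1(C vs Q) = 1
u_1(D vs Q) = 0
u_1(E vs Q) = 3
max payoff 3 at {A,E}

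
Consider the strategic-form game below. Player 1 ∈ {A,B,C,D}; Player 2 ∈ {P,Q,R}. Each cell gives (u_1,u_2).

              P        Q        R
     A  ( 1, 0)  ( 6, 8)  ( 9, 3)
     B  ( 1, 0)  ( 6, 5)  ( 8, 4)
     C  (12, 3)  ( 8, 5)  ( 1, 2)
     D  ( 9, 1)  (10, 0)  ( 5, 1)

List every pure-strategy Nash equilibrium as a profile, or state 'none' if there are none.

Equilibria: none

(A,P): not NE [P1→C gives 12>1; P2→Q gives 8>0]
(A,Q): not NE [P1→D gives 10>6]
(A,R): not NE [P2→Q gives 8>3]
(B,P): not NE [P1→C gives 12>1; P2→Q gives 5>0]
(B,Q): not NE [P1→D gives 10>6]
(B,R): not NE [P1→A gives 9>8; P2→Q gives 5>4]
(C,P): not NE [P2→Q gives 5>3]
(C,Q): not NE [P1→D gives 10>8]
(C,R): not NE [P1→A gives 9>1; P2→Q gives 5>2]
(D,P): not NE [P1→C gives 12>9]
(D,Q): not NE [P2→R gives 1>0]
(D,R): not NE [P1→A gives 9>5]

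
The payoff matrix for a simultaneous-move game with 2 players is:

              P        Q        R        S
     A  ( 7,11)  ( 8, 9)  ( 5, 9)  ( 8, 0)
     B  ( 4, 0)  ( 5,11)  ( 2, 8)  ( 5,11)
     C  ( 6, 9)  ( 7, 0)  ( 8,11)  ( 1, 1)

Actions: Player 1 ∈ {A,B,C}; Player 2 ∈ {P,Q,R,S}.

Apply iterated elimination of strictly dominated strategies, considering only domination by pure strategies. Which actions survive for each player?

P1 drop B (A beats it: P:7>4 Q:8>5 R:5>2 S:8>5)
P2 drop Q (P beats it: A:11>9 C:9>0)
P2 drop S (P beats it: A:11>0 C:9>1)
P1→{A,C} P2→{P,R}

IESDS → P1:{A,C} P2:{P,R}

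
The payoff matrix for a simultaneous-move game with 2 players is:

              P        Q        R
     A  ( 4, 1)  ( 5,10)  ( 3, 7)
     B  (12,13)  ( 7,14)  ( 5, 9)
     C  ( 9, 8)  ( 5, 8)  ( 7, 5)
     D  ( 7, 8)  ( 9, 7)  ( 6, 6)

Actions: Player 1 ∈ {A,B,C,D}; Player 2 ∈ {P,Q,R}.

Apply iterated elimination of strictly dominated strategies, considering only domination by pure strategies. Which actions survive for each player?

IESDS → P1:{B,D} P2:{P,Q}

P1 drop A (B beats it: P:12>4 Q:7>5 R:5>3)
P2 drop R (P beats it: B:13>9 C:8>5 D:8>6)
P1 drop C (B beats it: P:12>9 Q:7>5)
P1→{B,D} P2→{P,Q}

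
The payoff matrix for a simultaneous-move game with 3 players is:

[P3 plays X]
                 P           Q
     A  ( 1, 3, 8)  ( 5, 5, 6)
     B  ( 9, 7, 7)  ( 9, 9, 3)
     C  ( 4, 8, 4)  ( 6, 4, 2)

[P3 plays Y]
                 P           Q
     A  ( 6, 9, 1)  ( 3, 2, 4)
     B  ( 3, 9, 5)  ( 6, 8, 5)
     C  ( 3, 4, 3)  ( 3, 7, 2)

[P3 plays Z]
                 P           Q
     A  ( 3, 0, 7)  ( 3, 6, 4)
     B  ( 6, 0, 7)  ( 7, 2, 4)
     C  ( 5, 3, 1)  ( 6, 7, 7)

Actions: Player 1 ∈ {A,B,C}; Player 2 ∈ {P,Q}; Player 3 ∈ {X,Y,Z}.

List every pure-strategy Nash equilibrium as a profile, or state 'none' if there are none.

Equilibria: none

(A,P,X): not NE [P1→B gives 9>1; P2→Q gives 5>3]
(A,P,Y): not NE [P3→X gives 8>1]
(A,P,Z): not NE [P1→B gives 6>3; P2→Q gives 6>0; P3→X gives 8>7]
(A,Q,X): not NE [P1→B gives 9>5]
(A,Q,Y): not NE [P1→B gives 6>3; P2→P gives 9>2; P3→X gives 6>4]
(A,Q,Z): not NE [P1→B gives 7>3; P3→X gives 6>4]
(B,P,X): not NE [P2→Q gives 9>7]
(B,P,Y): not NE [P1→A gives 6>3; P3→Z gives 7>5]
(B,P,Z): not NE [P2→Q gives 2>0]
(B,Q,X): not NE [P3→Y gives 5>3]
(B,Q,Y): not NE [P2→P gives 9>8]
(B,Q,Z): not NE [P3→Y gives 5>4]
(C,P,X): not NE [P1→B gives 9>4]
(C,P,Y): not NE [P1→A gives 6>3; P2→Q gives 7>4; P3→X gives 4>3]
(C,P,Z): not NE [P1→B gives 6>5; P2→Q gives 7>3; P3→X gives 4>1]
(C,Q,X): not NE [P1→B gives 9>6; P2→P gives 8>4; P3→Z gives 7>2]
(C,Q,Y): not NE [P1→B gives 6>3; P3→Z gives 7>2]
(C,Q,Z): not NE [P1→B gives 7>6]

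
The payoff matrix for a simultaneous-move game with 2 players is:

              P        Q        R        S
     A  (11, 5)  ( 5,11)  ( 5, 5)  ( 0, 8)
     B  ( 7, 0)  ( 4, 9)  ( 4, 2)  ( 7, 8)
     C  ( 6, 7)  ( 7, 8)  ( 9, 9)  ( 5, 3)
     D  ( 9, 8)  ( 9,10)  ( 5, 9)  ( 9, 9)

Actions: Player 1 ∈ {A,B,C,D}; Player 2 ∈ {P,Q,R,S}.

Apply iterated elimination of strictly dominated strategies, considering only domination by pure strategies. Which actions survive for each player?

IESDS → P1:{C,D} P2:{Q,R}

P1 drop B (D beats it: P:9>7 Q:9>4 R:5>4 S:9>7)
P2 drop P (Q beats it: A:11>5 C:8>7 D:10>8)
P1 drop A (C beats it: Q:7>5 R:9>5 S:5>0)
P2 drop S (Q beats it: C:8>3 D:10>9)
P1→{C,D} P2→{Q,R}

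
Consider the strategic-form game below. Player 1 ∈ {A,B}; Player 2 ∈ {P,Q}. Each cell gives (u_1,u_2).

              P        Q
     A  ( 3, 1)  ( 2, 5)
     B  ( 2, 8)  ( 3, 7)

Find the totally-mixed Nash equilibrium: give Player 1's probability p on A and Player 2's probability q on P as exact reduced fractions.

P1 indiff ⇒ q·3+(1-q)·2 = q·2+(1-q)·3 ⇒ q(1) = (1-q)(1) ⇒ q = 1/2
P2 indiff ⇒ p·1+(1-p)·8 = p·5+(1-p)·7 ⇒ p(-4) = (1-p)(-1) ⇒ p = 1/5

P1 mixes 1/5 on A; P2 mixes 1/2 on P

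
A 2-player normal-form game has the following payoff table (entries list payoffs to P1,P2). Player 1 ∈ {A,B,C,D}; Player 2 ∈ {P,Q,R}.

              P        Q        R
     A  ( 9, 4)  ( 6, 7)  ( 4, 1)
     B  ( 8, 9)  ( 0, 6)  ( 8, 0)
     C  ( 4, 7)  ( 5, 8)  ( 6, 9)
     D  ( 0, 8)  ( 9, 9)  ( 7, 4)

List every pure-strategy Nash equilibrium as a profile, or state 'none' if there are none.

(A,P): not NE [P2→Q gives 7>4]
(A,Q): not NE [P1→D gives 9>6]
(A,R): not NE [P1→B gives 8>4; P2→Q gives 7>1]
(B,P): not NE [P1→A gives 9>8]
(B,Q): not NE [P1→D gives 9>0; P2→P gives 9>6]
(B,R): not NE [P2→P gives 9>0]
(C,P): not NE [P1→A gives 9>4; P2→R gives 9>7]
(C,Q): not NE [P1→D gives 9>5; P2→R gives 9>8]
(C,R): not NE [P1→B gives 8>6]
(D,P): not NE [P1→A gives 9>0; P2→Q gives 9>8]
(D,Q): NE
(D,R): not NE [P1→B gives 8>7; P2→Q gives 9>4]

NE set: (D,Q)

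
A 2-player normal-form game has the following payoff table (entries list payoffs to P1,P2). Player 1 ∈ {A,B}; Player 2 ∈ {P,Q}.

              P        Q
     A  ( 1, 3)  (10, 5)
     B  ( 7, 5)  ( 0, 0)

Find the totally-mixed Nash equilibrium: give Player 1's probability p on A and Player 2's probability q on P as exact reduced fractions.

(p,q) = (5/7, 5/8)

P1 indiff ⇒ q·1+(1-q)·10 = q·7+(1-q)·0 ⇒ q(-6) = (1-q)(-10) ⇒ q = 5/8
P2 indiff ⇒ p·3+(1-p)·5 = p·5+(1-p)·0 ⇒ p(-2) = (1-p)(-5) ⇒ p = 5/7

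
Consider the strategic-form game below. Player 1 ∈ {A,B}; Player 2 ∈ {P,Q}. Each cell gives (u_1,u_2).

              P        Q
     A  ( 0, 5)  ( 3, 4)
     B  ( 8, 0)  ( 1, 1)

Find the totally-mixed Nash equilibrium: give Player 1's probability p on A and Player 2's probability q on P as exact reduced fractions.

P1 indiff ⇒ q·0+(1-q)·3 = q·8+(1-q)·1 ⇒ q(-8) = (1-q)(-2) ⇒ q = 1/5
P2 indiff ⇒ p·5+(1-p)·0 = p·4+(1-p)·1 ⇒ p(1) = (1-p)(1) ⇒ p = 1/2

p=1/2, q=1/5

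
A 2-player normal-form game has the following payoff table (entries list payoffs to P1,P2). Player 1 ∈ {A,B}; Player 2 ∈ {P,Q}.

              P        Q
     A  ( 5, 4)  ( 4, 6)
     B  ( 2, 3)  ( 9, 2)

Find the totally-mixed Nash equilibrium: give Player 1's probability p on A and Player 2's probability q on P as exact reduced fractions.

P1 indiff ⇒ q·5+(1-q)·4 = q·2+(1-q)·9 ⇒ q(3) = (1-q)(5) ⇒ q = 5/8
P2 indiff ⇒ p·4+(1-p)·3 = p·6+(1-p)·2 ⇒ p(-2) = (1-p)(-1) ⇒ p = 1/3

(p,q) = (1/3, 5/8)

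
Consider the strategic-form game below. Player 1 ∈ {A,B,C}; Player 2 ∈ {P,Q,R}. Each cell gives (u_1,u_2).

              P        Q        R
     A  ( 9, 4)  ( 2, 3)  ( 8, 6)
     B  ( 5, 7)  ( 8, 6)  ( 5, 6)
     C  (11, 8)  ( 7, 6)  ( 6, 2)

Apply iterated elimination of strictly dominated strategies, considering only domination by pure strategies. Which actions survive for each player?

Survivors P1:{A,C} P2:{P,R}

P2 drop Q (P beats it: A:4>3 B:7>6 C:8>6)
P1 drop B (A beats it: P:9>5 R:8>5)
P1→{A,C} P2→{P,R}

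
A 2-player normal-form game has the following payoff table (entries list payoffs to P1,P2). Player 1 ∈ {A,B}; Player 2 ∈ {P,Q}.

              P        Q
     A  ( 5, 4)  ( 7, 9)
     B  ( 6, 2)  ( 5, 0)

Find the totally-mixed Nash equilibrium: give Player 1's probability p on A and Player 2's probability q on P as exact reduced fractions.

P1 mixes 2/7 on A; P2 mixes 2/3 on P

P1 indiff ⇒ q·5+(1-q)·7 = q·6+(1-q)·5 ⇒ q(-1) = (1-q)(-2) ⇒ q = 2/3
P2 indiff ⇒ p·4+(1-p)·2 = p·9+(1-p)·0 ⇒ p(-5) = (1-p)(-2) ⇒ p = 2/7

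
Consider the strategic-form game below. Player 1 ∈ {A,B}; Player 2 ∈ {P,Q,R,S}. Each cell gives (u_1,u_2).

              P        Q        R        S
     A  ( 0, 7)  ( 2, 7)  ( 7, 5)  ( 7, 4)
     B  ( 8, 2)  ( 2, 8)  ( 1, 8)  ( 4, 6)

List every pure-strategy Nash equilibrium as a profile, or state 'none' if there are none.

(A,P): not NE [P1→B gives 8>0]
(A,Q): NE
(A,R): not NE [P2→Q gives 7>5]
(A,S): not NE [P2→Q gives 7>4]
(B,P): not NE [P2→R gives 8>2]
(B,Q): NE
(B,R): not NE [P1→A gives 7>1]
(B,S): not NE [P1→A gives 7>4; P2→R gives 8>6]

PSNE = {(A,Q), (B,Q)}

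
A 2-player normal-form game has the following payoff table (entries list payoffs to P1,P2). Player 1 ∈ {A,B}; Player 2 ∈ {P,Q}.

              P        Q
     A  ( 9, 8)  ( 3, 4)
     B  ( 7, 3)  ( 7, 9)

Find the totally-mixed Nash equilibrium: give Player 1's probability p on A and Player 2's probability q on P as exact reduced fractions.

P1 indiff ⇒ q·9+(1-q)·3 = q·7+(1-q)·7 ⇒ q(2) = (1-q)(4) ⇒ q = 2/3
P2 indiff ⇒ p·8+(1-p)·3 = p·4+(1-p)·9 ⇒ p(4) = (1-p)(6) ⇒ p = 3/5

p=3/5, q=2/3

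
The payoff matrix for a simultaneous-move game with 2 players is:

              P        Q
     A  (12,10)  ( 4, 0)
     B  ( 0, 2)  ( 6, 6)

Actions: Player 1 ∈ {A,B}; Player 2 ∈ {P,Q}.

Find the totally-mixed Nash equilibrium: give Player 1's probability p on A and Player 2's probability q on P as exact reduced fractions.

P1 mixes 2/7 on A; P2 mixes 1/7 on P

P1 indiff ⇒ q·12+(1-q)·4 = q·0+(1-q)·6 ⇒ q(12) = (1-q)(2) ⇒ q = 1/7
P2 indiff ⇒ p·10+(1-p)·2 = p·0+(1-p)·6 ⇒ p(10) = (1-p)(4) ⇒ p = 2/7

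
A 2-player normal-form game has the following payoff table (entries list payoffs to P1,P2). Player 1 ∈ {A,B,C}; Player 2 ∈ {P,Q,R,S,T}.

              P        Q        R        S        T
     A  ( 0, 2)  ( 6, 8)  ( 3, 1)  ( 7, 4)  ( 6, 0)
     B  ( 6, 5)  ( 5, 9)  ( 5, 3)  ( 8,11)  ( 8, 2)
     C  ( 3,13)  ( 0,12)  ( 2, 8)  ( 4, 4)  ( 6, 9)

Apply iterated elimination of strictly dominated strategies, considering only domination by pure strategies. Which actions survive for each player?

P1 drop C (B beats it: P:6>3 Q:5>0 R:5>2 S:8>4 T:8>6)
P2 drop P (Q beats it: A:8>2 B:9>5)
P2 drop R (Q beats it: A:8>1 B:9>3)
P2 drop T (Q beats it: A:8>0 B:9>2)
P1→{A,B} P2→{Q,S}

IESDS → P1:{A,B} P2:{Q,S}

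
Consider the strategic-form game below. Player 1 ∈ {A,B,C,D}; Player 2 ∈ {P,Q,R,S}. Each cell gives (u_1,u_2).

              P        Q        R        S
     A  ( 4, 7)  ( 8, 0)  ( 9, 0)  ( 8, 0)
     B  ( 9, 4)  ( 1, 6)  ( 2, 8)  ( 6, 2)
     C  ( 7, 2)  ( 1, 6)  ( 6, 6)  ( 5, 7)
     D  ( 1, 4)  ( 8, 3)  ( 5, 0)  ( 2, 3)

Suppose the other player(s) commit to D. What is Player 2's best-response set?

BR_2 = {P}

u_2(P vs D) = 4
u_2(Q vs D) = 3
u_2(R vs D) = 0
u_2(S vs D) = 3
max payoff 4 at {P}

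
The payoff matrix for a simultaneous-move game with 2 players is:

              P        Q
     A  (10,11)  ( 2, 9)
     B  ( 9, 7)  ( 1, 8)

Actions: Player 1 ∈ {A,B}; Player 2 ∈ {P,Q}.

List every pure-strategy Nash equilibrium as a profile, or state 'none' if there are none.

Nash profiles: (A,P)

(A,P): NE
(A,Q): not NE [P2→P gives 11>9]
(B,P): not NE [P1→A gives 10>9; P2→Q gives 8>7]
(B,Q): not NE [P1→A gives 2>1]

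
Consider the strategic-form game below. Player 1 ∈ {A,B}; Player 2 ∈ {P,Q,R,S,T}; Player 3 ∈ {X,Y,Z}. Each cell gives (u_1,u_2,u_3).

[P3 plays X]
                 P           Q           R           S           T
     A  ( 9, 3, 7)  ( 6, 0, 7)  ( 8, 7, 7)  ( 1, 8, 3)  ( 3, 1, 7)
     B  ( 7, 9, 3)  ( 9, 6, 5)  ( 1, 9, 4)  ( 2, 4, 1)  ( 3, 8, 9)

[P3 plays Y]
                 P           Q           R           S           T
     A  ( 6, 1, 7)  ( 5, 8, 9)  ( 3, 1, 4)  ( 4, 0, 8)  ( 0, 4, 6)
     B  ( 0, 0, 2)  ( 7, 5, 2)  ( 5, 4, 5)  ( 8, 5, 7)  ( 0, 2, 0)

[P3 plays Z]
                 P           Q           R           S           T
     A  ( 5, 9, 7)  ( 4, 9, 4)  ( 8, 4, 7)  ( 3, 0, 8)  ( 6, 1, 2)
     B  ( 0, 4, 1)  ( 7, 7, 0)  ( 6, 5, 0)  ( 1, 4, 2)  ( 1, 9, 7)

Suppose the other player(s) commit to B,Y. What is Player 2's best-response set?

u_2(P vs B,Y) = 0
u_2(Q vs B,Y) = 5
u_2(R vs B,Y) = 4
u_2(S vs B,Y) = 5
u_2(T vs B,Y) = 2
max payoff 5 at {Q,S}

BR_2 = {Q,S}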